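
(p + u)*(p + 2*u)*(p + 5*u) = p^3 + 8*p^2*u + 17*p*u^2 + 10*u^3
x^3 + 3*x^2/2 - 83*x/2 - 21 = (x - 6)*(x + 1/2)*(x + 7)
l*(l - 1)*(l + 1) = l^3 - l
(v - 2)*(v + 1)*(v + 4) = v^3 + 3*v^2 - 6*v - 8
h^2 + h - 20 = (h - 4)*(h + 5)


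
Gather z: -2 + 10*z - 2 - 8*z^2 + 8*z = -8*z^2 + 18*z - 4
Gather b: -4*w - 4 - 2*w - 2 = -6*w - 6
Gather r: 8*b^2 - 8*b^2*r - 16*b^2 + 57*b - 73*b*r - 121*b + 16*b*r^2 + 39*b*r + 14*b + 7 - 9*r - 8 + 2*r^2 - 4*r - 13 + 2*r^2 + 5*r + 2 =-8*b^2 - 50*b + r^2*(16*b + 4) + r*(-8*b^2 - 34*b - 8) - 12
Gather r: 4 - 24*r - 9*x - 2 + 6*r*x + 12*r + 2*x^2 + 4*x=r*(6*x - 12) + 2*x^2 - 5*x + 2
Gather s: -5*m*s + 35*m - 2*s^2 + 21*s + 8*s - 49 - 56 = 35*m - 2*s^2 + s*(29 - 5*m) - 105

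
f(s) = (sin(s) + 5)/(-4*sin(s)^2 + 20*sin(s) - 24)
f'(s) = (8*sin(s)*cos(s) - 20*cos(s))*(sin(s) + 5)/(-4*sin(s)^2 + 20*sin(s) - 24)^2 + cos(s)/(-4*sin(s)^2 + 20*sin(s) - 24)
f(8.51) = -0.54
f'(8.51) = 0.48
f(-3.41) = -0.28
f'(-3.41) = 0.30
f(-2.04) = -0.09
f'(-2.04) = 0.03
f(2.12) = -0.59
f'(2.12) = 0.47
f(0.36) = -0.31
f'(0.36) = -0.34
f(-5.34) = -0.56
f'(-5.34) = -0.48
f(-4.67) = -0.75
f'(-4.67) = 0.05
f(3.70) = -0.13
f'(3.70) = 0.10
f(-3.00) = -0.18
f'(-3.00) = 0.18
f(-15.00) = -0.11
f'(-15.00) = 0.08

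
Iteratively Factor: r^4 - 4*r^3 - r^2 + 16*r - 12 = (r - 2)*(r^3 - 2*r^2 - 5*r + 6) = (r - 3)*(r - 2)*(r^2 + r - 2) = (r - 3)*(r - 2)*(r - 1)*(r + 2)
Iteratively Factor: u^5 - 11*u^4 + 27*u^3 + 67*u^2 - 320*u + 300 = (u - 5)*(u^4 - 6*u^3 - 3*u^2 + 52*u - 60) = (u - 5)^2*(u^3 - u^2 - 8*u + 12) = (u - 5)^2*(u - 2)*(u^2 + u - 6) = (u - 5)^2*(u - 2)*(u + 3)*(u - 2)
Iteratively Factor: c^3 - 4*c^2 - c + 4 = (c - 4)*(c^2 - 1) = (c - 4)*(c - 1)*(c + 1)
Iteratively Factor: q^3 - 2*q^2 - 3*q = (q + 1)*(q^2 - 3*q) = q*(q + 1)*(q - 3)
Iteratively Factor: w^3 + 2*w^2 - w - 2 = (w + 2)*(w^2 - 1) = (w - 1)*(w + 2)*(w + 1)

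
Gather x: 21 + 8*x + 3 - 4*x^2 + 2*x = -4*x^2 + 10*x + 24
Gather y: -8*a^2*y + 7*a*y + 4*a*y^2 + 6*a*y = 4*a*y^2 + y*(-8*a^2 + 13*a)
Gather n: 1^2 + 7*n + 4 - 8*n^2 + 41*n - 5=-8*n^2 + 48*n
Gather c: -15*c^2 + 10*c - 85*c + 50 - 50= -15*c^2 - 75*c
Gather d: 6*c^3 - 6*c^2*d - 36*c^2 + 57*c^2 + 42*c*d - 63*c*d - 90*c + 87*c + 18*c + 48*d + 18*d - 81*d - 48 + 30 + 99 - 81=6*c^3 + 21*c^2 + 15*c + d*(-6*c^2 - 21*c - 15)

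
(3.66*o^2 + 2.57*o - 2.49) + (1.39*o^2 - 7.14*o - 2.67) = 5.05*o^2 - 4.57*o - 5.16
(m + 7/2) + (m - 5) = 2*m - 3/2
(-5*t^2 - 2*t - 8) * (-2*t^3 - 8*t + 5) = 10*t^5 + 4*t^4 + 56*t^3 - 9*t^2 + 54*t - 40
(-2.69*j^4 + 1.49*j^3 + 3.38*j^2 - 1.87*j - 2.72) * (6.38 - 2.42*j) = 6.5098*j^5 - 20.768*j^4 + 1.3266*j^3 + 26.0898*j^2 - 5.3482*j - 17.3536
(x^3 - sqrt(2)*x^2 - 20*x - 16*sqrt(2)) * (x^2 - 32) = x^5 - sqrt(2)*x^4 - 52*x^3 + 16*sqrt(2)*x^2 + 640*x + 512*sqrt(2)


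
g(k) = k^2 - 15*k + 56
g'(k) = 2*k - 15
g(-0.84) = 69.31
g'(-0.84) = -16.68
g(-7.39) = 221.46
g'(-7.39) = -29.78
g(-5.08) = 158.01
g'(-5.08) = -25.16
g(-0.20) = 59.04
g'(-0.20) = -15.40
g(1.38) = 37.20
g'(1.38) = -12.24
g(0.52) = 48.47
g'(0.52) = -13.96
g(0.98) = 42.26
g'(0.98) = -13.04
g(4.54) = 8.51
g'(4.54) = -5.92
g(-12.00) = 380.00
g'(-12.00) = -39.00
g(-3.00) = 110.00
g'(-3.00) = -21.00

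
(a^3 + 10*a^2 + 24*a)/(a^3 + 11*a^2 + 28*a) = (a + 6)/(a + 7)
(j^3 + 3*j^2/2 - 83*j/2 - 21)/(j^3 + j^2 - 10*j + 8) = (j^3 + 3*j^2/2 - 83*j/2 - 21)/(j^3 + j^2 - 10*j + 8)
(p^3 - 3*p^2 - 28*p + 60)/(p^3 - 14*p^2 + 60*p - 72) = (p + 5)/(p - 6)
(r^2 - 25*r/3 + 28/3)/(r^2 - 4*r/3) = (r - 7)/r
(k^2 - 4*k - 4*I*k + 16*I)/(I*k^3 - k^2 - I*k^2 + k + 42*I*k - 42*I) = (-I*k^2 + 4*k*(-1 + I) + 16)/(k^3 + k^2*(-1 + I) + k*(42 - I) - 42)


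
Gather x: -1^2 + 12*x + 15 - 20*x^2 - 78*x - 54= -20*x^2 - 66*x - 40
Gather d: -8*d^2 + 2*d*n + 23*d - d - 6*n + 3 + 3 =-8*d^2 + d*(2*n + 22) - 6*n + 6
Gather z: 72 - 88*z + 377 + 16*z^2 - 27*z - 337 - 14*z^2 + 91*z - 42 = 2*z^2 - 24*z + 70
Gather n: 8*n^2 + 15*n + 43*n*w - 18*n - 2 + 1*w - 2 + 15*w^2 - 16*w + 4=8*n^2 + n*(43*w - 3) + 15*w^2 - 15*w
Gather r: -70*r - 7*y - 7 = -70*r - 7*y - 7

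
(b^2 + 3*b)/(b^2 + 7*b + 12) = b/(b + 4)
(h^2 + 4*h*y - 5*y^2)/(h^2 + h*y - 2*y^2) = (h + 5*y)/(h + 2*y)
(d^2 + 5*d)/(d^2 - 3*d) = (d + 5)/(d - 3)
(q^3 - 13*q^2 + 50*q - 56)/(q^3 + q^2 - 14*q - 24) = (q^2 - 9*q + 14)/(q^2 + 5*q + 6)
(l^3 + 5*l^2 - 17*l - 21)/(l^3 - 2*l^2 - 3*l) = (l + 7)/l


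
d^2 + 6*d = d*(d + 6)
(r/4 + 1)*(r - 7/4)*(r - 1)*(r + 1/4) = r^4/4 + 3*r^3/8 - 143*r^2/64 + 75*r/64 + 7/16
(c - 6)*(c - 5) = c^2 - 11*c + 30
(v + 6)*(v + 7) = v^2 + 13*v + 42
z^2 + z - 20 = (z - 4)*(z + 5)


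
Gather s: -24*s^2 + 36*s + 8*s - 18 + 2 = -24*s^2 + 44*s - 16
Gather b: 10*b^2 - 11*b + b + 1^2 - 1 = 10*b^2 - 10*b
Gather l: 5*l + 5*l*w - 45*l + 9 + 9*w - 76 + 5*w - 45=l*(5*w - 40) + 14*w - 112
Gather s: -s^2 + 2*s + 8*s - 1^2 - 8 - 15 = -s^2 + 10*s - 24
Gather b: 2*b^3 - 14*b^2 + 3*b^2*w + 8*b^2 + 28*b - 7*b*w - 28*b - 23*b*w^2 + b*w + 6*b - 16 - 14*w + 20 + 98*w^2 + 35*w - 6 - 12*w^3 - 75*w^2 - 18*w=2*b^3 + b^2*(3*w - 6) + b*(-23*w^2 - 6*w + 6) - 12*w^3 + 23*w^2 + 3*w - 2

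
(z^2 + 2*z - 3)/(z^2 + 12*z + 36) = (z^2 + 2*z - 3)/(z^2 + 12*z + 36)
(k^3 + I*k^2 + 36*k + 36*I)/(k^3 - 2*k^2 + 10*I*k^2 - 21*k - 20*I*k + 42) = (k^3 + I*k^2 + 36*k + 36*I)/(k^3 + k^2*(-2 + 10*I) + k*(-21 - 20*I) + 42)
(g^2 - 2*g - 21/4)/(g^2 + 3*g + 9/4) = (2*g - 7)/(2*g + 3)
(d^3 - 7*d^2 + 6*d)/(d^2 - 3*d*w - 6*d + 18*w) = d*(1 - d)/(-d + 3*w)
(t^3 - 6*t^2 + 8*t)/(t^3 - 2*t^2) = (t - 4)/t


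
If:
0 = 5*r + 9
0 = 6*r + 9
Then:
No Solution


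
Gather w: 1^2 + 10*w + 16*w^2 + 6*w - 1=16*w^2 + 16*w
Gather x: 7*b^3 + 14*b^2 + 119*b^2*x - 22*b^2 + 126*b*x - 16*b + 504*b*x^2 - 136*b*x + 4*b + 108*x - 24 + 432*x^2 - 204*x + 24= 7*b^3 - 8*b^2 - 12*b + x^2*(504*b + 432) + x*(119*b^2 - 10*b - 96)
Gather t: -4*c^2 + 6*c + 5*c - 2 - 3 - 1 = -4*c^2 + 11*c - 6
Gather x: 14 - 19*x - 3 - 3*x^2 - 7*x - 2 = -3*x^2 - 26*x + 9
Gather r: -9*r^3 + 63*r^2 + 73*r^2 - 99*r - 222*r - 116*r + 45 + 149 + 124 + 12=-9*r^3 + 136*r^2 - 437*r + 330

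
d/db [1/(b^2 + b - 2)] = (-2*b - 1)/(b^2 + b - 2)^2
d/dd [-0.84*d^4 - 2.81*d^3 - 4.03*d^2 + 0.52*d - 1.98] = -3.36*d^3 - 8.43*d^2 - 8.06*d + 0.52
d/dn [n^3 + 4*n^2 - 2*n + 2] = 3*n^2 + 8*n - 2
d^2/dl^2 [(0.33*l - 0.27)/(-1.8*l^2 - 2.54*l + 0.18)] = (-(0.33*l - 0.27)*(3.6*l + 2.54)*(7.2*l + 5.08) + (3.564*l + 0.7044)*(1.8*l^2 + 2.54*l - 0.18))/(1.8*l^2 + 2.54*l - 0.18)^3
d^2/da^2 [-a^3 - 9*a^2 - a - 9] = -6*a - 18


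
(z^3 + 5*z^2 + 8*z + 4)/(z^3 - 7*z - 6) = (z + 2)/(z - 3)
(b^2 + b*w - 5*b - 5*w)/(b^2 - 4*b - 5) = (b + w)/(b + 1)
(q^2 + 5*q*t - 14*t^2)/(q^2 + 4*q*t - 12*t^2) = (q + 7*t)/(q + 6*t)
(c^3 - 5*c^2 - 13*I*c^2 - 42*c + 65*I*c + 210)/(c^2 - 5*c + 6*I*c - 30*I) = (c^2 - 13*I*c - 42)/(c + 6*I)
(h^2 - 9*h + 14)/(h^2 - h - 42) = (h - 2)/(h + 6)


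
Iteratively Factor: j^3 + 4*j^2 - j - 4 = (j - 1)*(j^2 + 5*j + 4) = (j - 1)*(j + 4)*(j + 1)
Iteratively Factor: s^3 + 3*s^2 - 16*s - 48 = (s + 4)*(s^2 - s - 12) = (s - 4)*(s + 4)*(s + 3)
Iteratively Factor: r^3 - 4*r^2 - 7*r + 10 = (r + 2)*(r^2 - 6*r + 5) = (r - 1)*(r + 2)*(r - 5)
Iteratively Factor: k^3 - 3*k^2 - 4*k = (k + 1)*(k^2 - 4*k) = (k - 4)*(k + 1)*(k)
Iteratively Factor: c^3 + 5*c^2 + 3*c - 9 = (c + 3)*(c^2 + 2*c - 3) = (c + 3)^2*(c - 1)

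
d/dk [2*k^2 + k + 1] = 4*k + 1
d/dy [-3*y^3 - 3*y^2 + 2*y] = -9*y^2 - 6*y + 2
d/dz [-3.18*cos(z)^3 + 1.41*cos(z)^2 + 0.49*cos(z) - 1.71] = (9.54*cos(z)^2 - 2.82*cos(z) - 0.49)*sin(z)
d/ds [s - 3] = 1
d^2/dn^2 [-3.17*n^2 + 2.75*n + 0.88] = -6.34000000000000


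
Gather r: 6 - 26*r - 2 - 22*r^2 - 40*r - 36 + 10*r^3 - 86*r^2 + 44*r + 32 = 10*r^3 - 108*r^2 - 22*r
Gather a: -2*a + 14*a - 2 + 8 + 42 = 12*a + 48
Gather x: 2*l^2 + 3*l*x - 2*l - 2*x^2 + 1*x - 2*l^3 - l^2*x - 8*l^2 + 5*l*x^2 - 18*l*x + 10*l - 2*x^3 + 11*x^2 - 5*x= -2*l^3 - 6*l^2 + 8*l - 2*x^3 + x^2*(5*l + 9) + x*(-l^2 - 15*l - 4)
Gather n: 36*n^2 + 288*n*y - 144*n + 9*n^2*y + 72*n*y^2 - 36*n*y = n^2*(9*y + 36) + n*(72*y^2 + 252*y - 144)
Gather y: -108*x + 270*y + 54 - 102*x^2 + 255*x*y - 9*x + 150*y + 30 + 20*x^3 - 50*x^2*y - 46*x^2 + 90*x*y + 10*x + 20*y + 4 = 20*x^3 - 148*x^2 - 107*x + y*(-50*x^2 + 345*x + 440) + 88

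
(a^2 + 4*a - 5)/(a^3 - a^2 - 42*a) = (-a^2 - 4*a + 5)/(a*(-a^2 + a + 42))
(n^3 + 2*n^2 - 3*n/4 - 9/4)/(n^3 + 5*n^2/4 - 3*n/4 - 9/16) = 4*(2*n^2 + n - 3)/(8*n^2 - 2*n - 3)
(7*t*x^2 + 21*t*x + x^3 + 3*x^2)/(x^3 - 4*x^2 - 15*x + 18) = x*(7*t + x)/(x^2 - 7*x + 6)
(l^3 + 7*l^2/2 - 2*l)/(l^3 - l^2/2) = (l + 4)/l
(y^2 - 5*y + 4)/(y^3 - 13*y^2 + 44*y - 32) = 1/(y - 8)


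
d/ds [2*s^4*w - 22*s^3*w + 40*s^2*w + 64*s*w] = 2*w*(4*s^3 - 33*s^2 + 40*s + 32)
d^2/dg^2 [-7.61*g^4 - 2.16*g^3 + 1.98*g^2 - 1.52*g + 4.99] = -91.32*g^2 - 12.96*g + 3.96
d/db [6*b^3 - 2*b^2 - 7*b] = 18*b^2 - 4*b - 7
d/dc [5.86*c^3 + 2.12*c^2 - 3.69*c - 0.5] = 17.58*c^2 + 4.24*c - 3.69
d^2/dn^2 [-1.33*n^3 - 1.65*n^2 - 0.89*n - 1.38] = -7.98*n - 3.3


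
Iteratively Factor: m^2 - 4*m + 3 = (m - 1)*(m - 3)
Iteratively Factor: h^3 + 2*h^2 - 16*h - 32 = (h - 4)*(h^2 + 6*h + 8) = (h - 4)*(h + 2)*(h + 4)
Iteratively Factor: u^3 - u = (u)*(u^2 - 1) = u*(u - 1)*(u + 1)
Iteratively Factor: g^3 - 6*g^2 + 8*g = (g)*(g^2 - 6*g + 8) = g*(g - 2)*(g - 4)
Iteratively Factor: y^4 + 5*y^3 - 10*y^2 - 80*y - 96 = (y + 3)*(y^3 + 2*y^2 - 16*y - 32) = (y - 4)*(y + 3)*(y^2 + 6*y + 8) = (y - 4)*(y + 2)*(y + 3)*(y + 4)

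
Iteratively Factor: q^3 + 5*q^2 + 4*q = (q + 4)*(q^2 + q) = (q + 1)*(q + 4)*(q)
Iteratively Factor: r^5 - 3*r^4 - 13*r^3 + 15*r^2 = (r - 5)*(r^4 + 2*r^3 - 3*r^2) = (r - 5)*(r - 1)*(r^3 + 3*r^2) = r*(r - 5)*(r - 1)*(r^2 + 3*r) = r*(r - 5)*(r - 1)*(r + 3)*(r)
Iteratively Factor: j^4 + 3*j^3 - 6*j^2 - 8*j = (j + 1)*(j^3 + 2*j^2 - 8*j) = (j + 1)*(j + 4)*(j^2 - 2*j) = j*(j + 1)*(j + 4)*(j - 2)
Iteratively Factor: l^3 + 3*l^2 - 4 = (l + 2)*(l^2 + l - 2) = (l - 1)*(l + 2)*(l + 2)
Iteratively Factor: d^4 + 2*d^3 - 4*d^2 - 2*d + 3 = (d - 1)*(d^3 + 3*d^2 - d - 3) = (d - 1)*(d + 3)*(d^2 - 1) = (d - 1)^2*(d + 3)*(d + 1)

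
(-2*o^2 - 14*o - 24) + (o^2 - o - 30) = -o^2 - 15*o - 54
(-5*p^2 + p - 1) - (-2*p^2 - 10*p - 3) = -3*p^2 + 11*p + 2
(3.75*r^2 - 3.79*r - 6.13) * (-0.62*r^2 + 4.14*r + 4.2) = -2.325*r^4 + 17.8748*r^3 + 3.86*r^2 - 41.2962*r - 25.746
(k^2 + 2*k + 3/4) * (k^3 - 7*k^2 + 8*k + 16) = k^5 - 5*k^4 - 21*k^3/4 + 107*k^2/4 + 38*k + 12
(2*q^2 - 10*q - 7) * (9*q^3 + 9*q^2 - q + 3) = 18*q^5 - 72*q^4 - 155*q^3 - 47*q^2 - 23*q - 21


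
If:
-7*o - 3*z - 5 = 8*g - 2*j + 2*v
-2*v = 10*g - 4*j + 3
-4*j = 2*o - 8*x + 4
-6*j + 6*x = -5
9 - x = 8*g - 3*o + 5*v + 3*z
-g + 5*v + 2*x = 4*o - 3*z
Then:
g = 229/168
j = 69/56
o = -241/84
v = -983/168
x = 67/168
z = 1541/252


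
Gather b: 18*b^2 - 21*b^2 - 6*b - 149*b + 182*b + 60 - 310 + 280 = -3*b^2 + 27*b + 30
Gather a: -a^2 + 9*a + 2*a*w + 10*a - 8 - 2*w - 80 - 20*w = -a^2 + a*(2*w + 19) - 22*w - 88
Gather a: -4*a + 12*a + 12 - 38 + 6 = 8*a - 20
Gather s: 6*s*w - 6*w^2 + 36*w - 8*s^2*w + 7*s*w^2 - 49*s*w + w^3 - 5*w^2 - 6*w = -8*s^2*w + s*(7*w^2 - 43*w) + w^3 - 11*w^2 + 30*w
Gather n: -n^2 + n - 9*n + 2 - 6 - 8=-n^2 - 8*n - 12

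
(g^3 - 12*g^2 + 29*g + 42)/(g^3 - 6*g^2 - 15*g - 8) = (g^2 - 13*g + 42)/(g^2 - 7*g - 8)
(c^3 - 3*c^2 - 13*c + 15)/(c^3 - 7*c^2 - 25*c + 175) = (c^2 + 2*c - 3)/(c^2 - 2*c - 35)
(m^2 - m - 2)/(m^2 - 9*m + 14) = (m + 1)/(m - 7)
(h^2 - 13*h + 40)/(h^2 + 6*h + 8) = (h^2 - 13*h + 40)/(h^2 + 6*h + 8)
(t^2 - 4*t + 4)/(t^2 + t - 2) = (t^2 - 4*t + 4)/(t^2 + t - 2)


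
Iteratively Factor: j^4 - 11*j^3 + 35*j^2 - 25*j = (j - 5)*(j^3 - 6*j^2 + 5*j) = (j - 5)^2*(j^2 - j) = (j - 5)^2*(j - 1)*(j)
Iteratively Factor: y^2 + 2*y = (y + 2)*(y)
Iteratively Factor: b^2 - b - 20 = (b + 4)*(b - 5)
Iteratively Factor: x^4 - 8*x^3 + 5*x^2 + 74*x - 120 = (x + 3)*(x^3 - 11*x^2 + 38*x - 40) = (x - 4)*(x + 3)*(x^2 - 7*x + 10) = (x - 5)*(x - 4)*(x + 3)*(x - 2)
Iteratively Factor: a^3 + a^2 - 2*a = (a - 1)*(a^2 + 2*a) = (a - 1)*(a + 2)*(a)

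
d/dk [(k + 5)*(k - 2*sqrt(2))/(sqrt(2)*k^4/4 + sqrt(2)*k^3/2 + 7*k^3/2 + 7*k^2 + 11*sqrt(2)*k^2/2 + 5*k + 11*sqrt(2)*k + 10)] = 4*(-2*(k + 5)*(k - 2*sqrt(2))*(2*sqrt(2)*k^3 + 3*sqrt(2)*k^2 + 21*k^2 + 28*k + 22*sqrt(2)*k + 10 + 22*sqrt(2)) + (2*k - 2*sqrt(2) + 5)*(sqrt(2)*k^4 + 2*sqrt(2)*k^3 + 14*k^3 + 28*k^2 + 22*sqrt(2)*k^2 + 20*k + 44*sqrt(2)*k + 40))/(sqrt(2)*k^4 + 2*sqrt(2)*k^3 + 14*k^3 + 28*k^2 + 22*sqrt(2)*k^2 + 20*k + 44*sqrt(2)*k + 40)^2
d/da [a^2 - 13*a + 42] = 2*a - 13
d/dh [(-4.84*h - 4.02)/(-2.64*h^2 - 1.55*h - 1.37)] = (-12.7776*h^2 - 21.2256*h + 0.399800000000001)/(6.9696*h^4 + 8.184*h^3 + 9.6361*h^2 + 4.247*h + 1.8769)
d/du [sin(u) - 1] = cos(u)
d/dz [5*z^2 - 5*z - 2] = 10*z - 5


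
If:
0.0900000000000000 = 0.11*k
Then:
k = 0.82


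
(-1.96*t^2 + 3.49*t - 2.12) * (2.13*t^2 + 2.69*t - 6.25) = -4.1748*t^4 + 2.1613*t^3 + 17.1225*t^2 - 27.5153*t + 13.25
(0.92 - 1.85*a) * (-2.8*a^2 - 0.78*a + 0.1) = 5.18*a^3 - 1.133*a^2 - 0.9026*a + 0.092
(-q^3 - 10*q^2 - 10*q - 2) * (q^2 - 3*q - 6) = -q^5 - 7*q^4 + 26*q^3 + 88*q^2 + 66*q + 12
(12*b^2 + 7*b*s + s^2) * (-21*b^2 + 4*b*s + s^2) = -252*b^4 - 99*b^3*s + 19*b^2*s^2 + 11*b*s^3 + s^4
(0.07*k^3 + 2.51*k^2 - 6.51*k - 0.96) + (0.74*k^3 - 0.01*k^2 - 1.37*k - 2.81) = 0.81*k^3 + 2.5*k^2 - 7.88*k - 3.77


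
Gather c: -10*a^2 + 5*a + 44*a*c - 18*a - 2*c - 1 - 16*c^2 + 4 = -10*a^2 - 13*a - 16*c^2 + c*(44*a - 2) + 3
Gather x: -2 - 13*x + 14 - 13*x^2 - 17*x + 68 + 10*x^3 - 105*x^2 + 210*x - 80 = 10*x^3 - 118*x^2 + 180*x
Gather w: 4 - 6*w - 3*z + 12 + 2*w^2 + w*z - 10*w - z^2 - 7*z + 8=2*w^2 + w*(z - 16) - z^2 - 10*z + 24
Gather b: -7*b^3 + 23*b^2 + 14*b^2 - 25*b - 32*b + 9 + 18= -7*b^3 + 37*b^2 - 57*b + 27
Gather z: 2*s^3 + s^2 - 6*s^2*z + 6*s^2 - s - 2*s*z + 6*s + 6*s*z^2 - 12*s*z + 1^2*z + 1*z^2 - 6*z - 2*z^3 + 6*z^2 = 2*s^3 + 7*s^2 + 5*s - 2*z^3 + z^2*(6*s + 7) + z*(-6*s^2 - 14*s - 5)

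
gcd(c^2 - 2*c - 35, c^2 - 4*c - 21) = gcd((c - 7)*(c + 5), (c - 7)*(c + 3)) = c - 7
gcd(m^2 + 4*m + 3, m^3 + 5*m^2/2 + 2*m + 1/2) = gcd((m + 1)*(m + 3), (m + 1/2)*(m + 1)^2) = m + 1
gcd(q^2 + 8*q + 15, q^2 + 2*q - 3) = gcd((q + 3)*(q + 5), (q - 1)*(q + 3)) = q + 3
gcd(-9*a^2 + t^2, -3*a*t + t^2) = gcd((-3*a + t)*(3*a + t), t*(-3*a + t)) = -3*a + t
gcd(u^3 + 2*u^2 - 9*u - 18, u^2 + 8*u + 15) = u + 3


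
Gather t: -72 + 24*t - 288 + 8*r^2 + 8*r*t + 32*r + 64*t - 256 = 8*r^2 + 32*r + t*(8*r + 88) - 616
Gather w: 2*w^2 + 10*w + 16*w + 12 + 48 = 2*w^2 + 26*w + 60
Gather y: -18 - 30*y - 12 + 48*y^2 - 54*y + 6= 48*y^2 - 84*y - 24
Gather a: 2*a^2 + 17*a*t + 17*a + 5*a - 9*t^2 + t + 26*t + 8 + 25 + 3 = 2*a^2 + a*(17*t + 22) - 9*t^2 + 27*t + 36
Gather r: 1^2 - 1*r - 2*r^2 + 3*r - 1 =-2*r^2 + 2*r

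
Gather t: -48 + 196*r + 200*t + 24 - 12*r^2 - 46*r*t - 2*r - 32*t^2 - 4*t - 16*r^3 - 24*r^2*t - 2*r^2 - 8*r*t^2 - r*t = -16*r^3 - 14*r^2 + 194*r + t^2*(-8*r - 32) + t*(-24*r^2 - 47*r + 196) - 24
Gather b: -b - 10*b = -11*b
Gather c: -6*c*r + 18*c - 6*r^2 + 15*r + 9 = c*(18 - 6*r) - 6*r^2 + 15*r + 9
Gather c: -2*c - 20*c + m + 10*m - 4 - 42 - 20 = -22*c + 11*m - 66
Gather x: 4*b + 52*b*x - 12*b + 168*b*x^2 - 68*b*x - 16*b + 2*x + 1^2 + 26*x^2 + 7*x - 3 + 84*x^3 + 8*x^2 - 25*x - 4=-24*b + 84*x^3 + x^2*(168*b + 34) + x*(-16*b - 16) - 6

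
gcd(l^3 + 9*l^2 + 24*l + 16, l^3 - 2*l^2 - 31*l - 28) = l^2 + 5*l + 4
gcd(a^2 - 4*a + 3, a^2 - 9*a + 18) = a - 3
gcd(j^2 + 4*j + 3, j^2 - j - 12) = j + 3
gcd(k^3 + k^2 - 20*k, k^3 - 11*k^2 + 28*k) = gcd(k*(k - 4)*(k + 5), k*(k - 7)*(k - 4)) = k^2 - 4*k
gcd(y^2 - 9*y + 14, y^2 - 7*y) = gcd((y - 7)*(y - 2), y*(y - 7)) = y - 7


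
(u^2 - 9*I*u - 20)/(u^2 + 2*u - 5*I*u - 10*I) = (u - 4*I)/(u + 2)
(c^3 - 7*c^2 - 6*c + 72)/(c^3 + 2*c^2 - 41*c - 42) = (c^2 - c - 12)/(c^2 + 8*c + 7)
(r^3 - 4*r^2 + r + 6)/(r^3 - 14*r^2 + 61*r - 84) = (r^2 - r - 2)/(r^2 - 11*r + 28)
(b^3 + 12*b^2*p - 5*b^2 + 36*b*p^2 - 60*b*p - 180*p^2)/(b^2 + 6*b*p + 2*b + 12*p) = (b^2 + 6*b*p - 5*b - 30*p)/(b + 2)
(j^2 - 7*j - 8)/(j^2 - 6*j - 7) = (j - 8)/(j - 7)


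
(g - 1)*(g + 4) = g^2 + 3*g - 4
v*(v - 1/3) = v^2 - v/3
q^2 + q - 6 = (q - 2)*(q + 3)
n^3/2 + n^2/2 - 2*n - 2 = (n/2 + 1/2)*(n - 2)*(n + 2)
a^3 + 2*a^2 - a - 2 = (a - 1)*(a + 1)*(a + 2)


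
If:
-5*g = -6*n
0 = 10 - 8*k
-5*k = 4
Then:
No Solution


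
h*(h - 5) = h^2 - 5*h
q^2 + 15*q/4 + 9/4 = (q + 3/4)*(q + 3)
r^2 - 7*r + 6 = (r - 6)*(r - 1)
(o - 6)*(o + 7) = o^2 + o - 42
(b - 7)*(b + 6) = b^2 - b - 42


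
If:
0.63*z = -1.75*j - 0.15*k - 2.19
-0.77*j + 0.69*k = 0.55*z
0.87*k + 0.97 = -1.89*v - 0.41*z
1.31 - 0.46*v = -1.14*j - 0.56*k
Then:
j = 3.15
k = -5.24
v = 4.28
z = -10.98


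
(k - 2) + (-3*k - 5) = -2*k - 7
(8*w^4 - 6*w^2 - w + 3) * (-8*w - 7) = -64*w^5 - 56*w^4 + 48*w^3 + 50*w^2 - 17*w - 21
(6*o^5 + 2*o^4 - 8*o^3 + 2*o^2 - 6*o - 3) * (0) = 0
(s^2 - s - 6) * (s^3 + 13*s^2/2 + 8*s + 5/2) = s^5 + 11*s^4/2 - 9*s^3/2 - 89*s^2/2 - 101*s/2 - 15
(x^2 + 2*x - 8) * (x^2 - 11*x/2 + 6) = x^4 - 7*x^3/2 - 13*x^2 + 56*x - 48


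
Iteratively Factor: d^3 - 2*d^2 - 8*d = (d)*(d^2 - 2*d - 8) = d*(d - 4)*(d + 2)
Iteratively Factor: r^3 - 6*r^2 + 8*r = (r - 2)*(r^2 - 4*r) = (r - 4)*(r - 2)*(r)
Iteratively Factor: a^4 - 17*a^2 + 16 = (a - 4)*(a^3 + 4*a^2 - a - 4) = (a - 4)*(a - 1)*(a^2 + 5*a + 4) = (a - 4)*(a - 1)*(a + 1)*(a + 4)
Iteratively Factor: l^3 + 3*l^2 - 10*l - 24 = (l + 4)*(l^2 - l - 6) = (l - 3)*(l + 4)*(l + 2)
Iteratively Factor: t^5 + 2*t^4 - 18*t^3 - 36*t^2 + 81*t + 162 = (t + 3)*(t^4 - t^3 - 15*t^2 + 9*t + 54) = (t - 3)*(t + 3)*(t^3 + 2*t^2 - 9*t - 18) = (t - 3)*(t + 2)*(t + 3)*(t^2 - 9) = (t - 3)*(t + 2)*(t + 3)^2*(t - 3)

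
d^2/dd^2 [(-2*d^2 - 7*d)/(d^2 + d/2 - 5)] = 24*(-4*d^3 - 20*d^2 - 70*d - 45)/(8*d^6 + 12*d^5 - 114*d^4 - 119*d^3 + 570*d^2 + 300*d - 1000)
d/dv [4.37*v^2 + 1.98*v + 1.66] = 8.74*v + 1.98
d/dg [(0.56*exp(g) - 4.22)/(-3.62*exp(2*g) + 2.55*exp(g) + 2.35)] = (2.0272*exp(2*g) - 30.5528*exp(g) + 12.077)*exp(g)/(13.1044*exp(4*g) - 18.462*exp(3*g) - 10.5115*exp(2*g) + 11.985*exp(g) + 5.5225)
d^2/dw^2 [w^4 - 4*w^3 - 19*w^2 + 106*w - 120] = 12*w^2 - 24*w - 38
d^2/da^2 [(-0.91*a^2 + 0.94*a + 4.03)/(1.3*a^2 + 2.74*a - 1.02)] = (9.66004*a^3 + 33.62424*a^2 + 93.6078*a + 74.559512)/(2.197*a^6 + 13.8918*a^5 + 24.10824*a^4 - 1.228616*a^3 - 18.915696*a^2 + 8.552088*a - 1.061208)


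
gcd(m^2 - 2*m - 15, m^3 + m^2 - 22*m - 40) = m - 5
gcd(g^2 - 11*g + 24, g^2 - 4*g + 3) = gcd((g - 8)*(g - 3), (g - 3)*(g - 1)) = g - 3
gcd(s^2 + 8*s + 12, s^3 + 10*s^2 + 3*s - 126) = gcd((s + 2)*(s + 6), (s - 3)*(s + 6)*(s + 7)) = s + 6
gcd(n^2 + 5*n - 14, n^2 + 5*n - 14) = n^2 + 5*n - 14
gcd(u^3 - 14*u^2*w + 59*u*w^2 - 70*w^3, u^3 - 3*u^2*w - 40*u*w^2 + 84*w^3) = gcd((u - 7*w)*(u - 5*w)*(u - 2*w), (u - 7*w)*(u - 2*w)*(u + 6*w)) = u^2 - 9*u*w + 14*w^2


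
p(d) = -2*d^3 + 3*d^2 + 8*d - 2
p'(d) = -6*d^2 + 6*d + 8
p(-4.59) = 217.89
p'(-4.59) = -145.95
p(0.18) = -0.47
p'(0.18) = 8.89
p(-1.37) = -2.19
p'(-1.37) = -11.48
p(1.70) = 10.44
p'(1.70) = 0.86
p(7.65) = -660.63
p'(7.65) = -297.24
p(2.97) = -4.17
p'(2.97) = -27.11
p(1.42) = 9.68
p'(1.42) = 4.42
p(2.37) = 7.19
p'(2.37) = -11.48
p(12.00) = -2930.00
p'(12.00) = -784.00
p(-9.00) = 1627.00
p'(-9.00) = -532.00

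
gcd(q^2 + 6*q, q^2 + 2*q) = q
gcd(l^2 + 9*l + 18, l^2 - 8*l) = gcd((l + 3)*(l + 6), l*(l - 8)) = 1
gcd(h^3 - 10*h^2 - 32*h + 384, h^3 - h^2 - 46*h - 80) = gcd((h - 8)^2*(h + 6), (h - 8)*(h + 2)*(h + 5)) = h - 8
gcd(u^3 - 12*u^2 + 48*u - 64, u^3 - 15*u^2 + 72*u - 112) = u^2 - 8*u + 16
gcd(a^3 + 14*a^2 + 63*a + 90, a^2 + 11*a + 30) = a^2 + 11*a + 30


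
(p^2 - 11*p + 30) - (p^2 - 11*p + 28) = 2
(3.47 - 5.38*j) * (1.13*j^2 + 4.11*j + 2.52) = -6.0794*j^3 - 18.1907*j^2 + 0.704100000000002*j + 8.7444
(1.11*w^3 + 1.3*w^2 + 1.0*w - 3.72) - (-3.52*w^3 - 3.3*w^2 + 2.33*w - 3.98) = 4.63*w^3 + 4.6*w^2 - 1.33*w + 0.26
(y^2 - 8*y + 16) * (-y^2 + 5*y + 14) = -y^4 + 13*y^3 - 42*y^2 - 32*y + 224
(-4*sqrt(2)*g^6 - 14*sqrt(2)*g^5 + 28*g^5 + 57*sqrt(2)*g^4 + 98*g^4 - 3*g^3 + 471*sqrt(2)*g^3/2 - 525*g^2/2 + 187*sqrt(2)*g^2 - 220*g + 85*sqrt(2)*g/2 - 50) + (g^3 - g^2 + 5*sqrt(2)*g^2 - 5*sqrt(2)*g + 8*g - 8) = -4*sqrt(2)*g^6 - 14*sqrt(2)*g^5 + 28*g^5 + 57*sqrt(2)*g^4 + 98*g^4 - 2*g^3 + 471*sqrt(2)*g^3/2 - 527*g^2/2 + 192*sqrt(2)*g^2 - 212*g + 75*sqrt(2)*g/2 - 58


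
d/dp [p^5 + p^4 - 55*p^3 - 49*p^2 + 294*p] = 5*p^4 + 4*p^3 - 165*p^2 - 98*p + 294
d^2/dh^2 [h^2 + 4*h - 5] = 2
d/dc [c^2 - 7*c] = 2*c - 7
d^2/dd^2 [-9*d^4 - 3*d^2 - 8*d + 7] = -108*d^2 - 6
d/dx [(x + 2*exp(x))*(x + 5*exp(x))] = 7*x*exp(x) + 2*x + 20*exp(2*x) + 7*exp(x)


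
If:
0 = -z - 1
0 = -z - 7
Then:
No Solution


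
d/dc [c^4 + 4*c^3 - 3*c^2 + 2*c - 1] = 4*c^3 + 12*c^2 - 6*c + 2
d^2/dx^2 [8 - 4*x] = 0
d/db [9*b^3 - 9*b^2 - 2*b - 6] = 27*b^2 - 18*b - 2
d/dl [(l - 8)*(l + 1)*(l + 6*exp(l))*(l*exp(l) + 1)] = (l - 8)*(l + 1)^2*(l + 6*exp(l))*exp(l) + (l - 8)*(l + 1)*(l*exp(l) + 1)*(6*exp(l) + 1) + (l - 8)*(l + 6*exp(l))*(l*exp(l) + 1) + (l + 1)*(l + 6*exp(l))*(l*exp(l) + 1)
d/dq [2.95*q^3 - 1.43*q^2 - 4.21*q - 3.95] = 8.85*q^2 - 2.86*q - 4.21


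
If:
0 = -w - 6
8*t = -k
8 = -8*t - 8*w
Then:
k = -40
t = 5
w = -6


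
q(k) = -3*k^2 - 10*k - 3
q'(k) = -6*k - 10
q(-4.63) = -21.01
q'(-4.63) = 17.78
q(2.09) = -37.00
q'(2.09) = -22.54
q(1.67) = -28.07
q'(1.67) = -20.02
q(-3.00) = 0.00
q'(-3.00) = 8.00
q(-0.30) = -0.27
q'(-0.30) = -8.20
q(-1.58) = 5.31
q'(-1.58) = -0.52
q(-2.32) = 4.05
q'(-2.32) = 3.92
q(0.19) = -5.01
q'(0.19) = -11.14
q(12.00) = -555.00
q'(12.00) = -82.00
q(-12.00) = -315.00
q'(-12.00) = 62.00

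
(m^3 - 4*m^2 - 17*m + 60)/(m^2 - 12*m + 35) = (m^2 + m - 12)/(m - 7)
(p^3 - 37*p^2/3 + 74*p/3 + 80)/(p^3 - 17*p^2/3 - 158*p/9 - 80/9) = 3*(p - 6)/(3*p + 2)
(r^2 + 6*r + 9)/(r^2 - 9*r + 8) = (r^2 + 6*r + 9)/(r^2 - 9*r + 8)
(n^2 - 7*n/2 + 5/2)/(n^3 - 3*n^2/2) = (2*n^2 - 7*n + 5)/(n^2*(2*n - 3))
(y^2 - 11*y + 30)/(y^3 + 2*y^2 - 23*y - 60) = (y - 6)/(y^2 + 7*y + 12)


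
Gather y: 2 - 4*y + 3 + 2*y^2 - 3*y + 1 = 2*y^2 - 7*y + 6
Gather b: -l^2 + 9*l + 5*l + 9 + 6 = -l^2 + 14*l + 15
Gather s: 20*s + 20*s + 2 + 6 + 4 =40*s + 12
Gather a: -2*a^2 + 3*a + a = -2*a^2 + 4*a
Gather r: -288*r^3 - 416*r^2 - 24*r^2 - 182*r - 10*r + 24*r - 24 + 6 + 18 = -288*r^3 - 440*r^2 - 168*r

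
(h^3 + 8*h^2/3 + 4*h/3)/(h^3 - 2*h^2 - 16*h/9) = 3*(h + 2)/(3*h - 8)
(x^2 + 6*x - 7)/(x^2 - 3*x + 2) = (x + 7)/(x - 2)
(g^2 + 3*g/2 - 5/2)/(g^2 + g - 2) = (g + 5/2)/(g + 2)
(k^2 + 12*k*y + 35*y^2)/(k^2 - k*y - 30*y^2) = (-k - 7*y)/(-k + 6*y)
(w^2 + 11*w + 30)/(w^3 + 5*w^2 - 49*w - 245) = (w + 6)/(w^2 - 49)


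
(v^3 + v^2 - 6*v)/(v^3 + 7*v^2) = (v^2 + v - 6)/(v*(v + 7))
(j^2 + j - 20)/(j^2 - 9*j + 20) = (j + 5)/(j - 5)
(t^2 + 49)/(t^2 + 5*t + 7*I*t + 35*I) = (t - 7*I)/(t + 5)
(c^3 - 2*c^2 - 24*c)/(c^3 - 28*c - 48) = c/(c + 2)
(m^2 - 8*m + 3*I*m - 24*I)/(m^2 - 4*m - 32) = (m + 3*I)/(m + 4)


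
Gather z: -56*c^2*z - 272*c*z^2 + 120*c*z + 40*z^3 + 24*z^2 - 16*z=40*z^3 + z^2*(24 - 272*c) + z*(-56*c^2 + 120*c - 16)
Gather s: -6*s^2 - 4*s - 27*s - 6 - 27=-6*s^2 - 31*s - 33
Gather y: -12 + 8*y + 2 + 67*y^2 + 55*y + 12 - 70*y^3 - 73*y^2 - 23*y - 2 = -70*y^3 - 6*y^2 + 40*y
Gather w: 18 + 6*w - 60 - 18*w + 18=-12*w - 24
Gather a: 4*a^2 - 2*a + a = 4*a^2 - a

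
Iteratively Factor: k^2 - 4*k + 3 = (k - 3)*(k - 1)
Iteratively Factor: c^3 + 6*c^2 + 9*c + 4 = (c + 1)*(c^2 + 5*c + 4) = (c + 1)^2*(c + 4)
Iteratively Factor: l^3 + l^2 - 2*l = (l)*(l^2 + l - 2) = l*(l - 1)*(l + 2)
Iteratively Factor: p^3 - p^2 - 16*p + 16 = (p - 1)*(p^2 - 16) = (p - 1)*(p + 4)*(p - 4)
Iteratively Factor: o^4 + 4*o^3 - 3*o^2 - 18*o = (o)*(o^3 + 4*o^2 - 3*o - 18) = o*(o + 3)*(o^2 + o - 6) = o*(o - 2)*(o + 3)*(o + 3)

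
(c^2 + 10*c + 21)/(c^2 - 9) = (c + 7)/(c - 3)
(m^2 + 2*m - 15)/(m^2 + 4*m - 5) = (m - 3)/(m - 1)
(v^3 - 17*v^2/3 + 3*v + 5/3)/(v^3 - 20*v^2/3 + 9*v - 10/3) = (3*v + 1)/(3*v - 2)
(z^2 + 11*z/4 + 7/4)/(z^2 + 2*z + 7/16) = 4*(z + 1)/(4*z + 1)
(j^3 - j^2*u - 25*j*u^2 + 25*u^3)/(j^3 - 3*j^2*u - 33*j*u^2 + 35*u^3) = (-j + 5*u)/(-j + 7*u)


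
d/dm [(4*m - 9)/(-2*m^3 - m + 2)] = (-8*m^3 - 4*m + (4*m - 9)*(6*m^2 + 1) + 8)/(2*m^3 + m - 2)^2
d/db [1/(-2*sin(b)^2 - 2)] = 2*sin(2*b)/(3 - cos(2*b))^2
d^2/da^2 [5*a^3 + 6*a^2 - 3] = 30*a + 12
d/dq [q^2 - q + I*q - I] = 2*q - 1 + I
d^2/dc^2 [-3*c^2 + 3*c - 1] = -6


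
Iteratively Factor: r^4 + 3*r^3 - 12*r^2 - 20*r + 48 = (r + 3)*(r^3 - 12*r + 16) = (r - 2)*(r + 3)*(r^2 + 2*r - 8) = (r - 2)^2*(r + 3)*(r + 4)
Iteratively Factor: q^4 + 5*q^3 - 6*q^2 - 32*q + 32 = (q + 4)*(q^3 + q^2 - 10*q + 8) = (q - 1)*(q + 4)*(q^2 + 2*q - 8) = (q - 1)*(q + 4)^2*(q - 2)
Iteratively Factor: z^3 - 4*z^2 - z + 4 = (z - 4)*(z^2 - 1) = (z - 4)*(z - 1)*(z + 1)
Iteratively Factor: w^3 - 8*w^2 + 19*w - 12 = (w - 1)*(w^2 - 7*w + 12) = (w - 3)*(w - 1)*(w - 4)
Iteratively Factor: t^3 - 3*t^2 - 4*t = (t + 1)*(t^2 - 4*t) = (t - 4)*(t + 1)*(t)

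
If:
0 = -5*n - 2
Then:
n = -2/5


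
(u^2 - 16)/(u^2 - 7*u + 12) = (u + 4)/(u - 3)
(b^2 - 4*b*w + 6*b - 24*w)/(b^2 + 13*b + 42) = (b - 4*w)/(b + 7)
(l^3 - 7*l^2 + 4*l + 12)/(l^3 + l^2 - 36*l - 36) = (l - 2)/(l + 6)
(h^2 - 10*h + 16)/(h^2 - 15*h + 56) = (h - 2)/(h - 7)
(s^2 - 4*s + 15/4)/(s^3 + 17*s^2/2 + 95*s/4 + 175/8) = 2*(4*s^2 - 16*s + 15)/(8*s^3 + 68*s^2 + 190*s + 175)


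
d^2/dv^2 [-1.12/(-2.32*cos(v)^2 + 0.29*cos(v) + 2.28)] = (24.113152*(1 - cos(v)^2)^2 - 2.260608*cos(v)^3 + 35.848176*cos(v)^2 + 3.780672*cos(v) - 36.15024)/(-2.32*cos(v)^2 + 0.29*cos(v) + 2.28)^3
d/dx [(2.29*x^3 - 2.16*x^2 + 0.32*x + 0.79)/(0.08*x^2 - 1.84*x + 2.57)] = (0.1832*x^4 - 8.4272*x^3 + 21.6047*x^2 - 11.2288*x + 2.276)/(0.0064*x^4 - 0.2944*x^3 + 3.7968*x^2 - 9.4576*x + 6.6049)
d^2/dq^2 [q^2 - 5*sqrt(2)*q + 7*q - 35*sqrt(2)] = 2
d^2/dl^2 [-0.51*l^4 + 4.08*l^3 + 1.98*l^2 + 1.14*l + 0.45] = -6.12*l^2 + 24.48*l + 3.96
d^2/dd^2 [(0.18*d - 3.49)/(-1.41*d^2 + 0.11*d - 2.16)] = (-(0.18*d - 3.49)*(2.82*d - 0.11)*(5.64*d - 0.22) + (1.5228*d - 9.8814)*(1.41*d^2 - 0.11*d + 2.16))/(1.41*d^2 - 0.11*d + 2.16)^3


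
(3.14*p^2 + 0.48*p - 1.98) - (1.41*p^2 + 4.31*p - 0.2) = 1.73*p^2 - 3.83*p - 1.78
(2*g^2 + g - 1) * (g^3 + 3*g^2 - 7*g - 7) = 2*g^5 + 7*g^4 - 12*g^3 - 24*g^2 + 7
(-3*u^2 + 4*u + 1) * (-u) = 3*u^3 - 4*u^2 - u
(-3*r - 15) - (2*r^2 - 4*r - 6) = -2*r^2 + r - 9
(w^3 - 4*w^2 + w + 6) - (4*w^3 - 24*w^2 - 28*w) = -3*w^3 + 20*w^2 + 29*w + 6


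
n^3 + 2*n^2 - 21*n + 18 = (n - 3)*(n - 1)*(n + 6)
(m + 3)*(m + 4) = m^2 + 7*m + 12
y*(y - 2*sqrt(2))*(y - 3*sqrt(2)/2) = y^3 - 7*sqrt(2)*y^2/2 + 6*y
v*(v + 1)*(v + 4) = v^3 + 5*v^2 + 4*v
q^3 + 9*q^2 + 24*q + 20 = (q + 2)^2*(q + 5)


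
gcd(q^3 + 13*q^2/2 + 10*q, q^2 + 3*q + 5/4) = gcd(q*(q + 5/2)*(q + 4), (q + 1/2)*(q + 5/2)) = q + 5/2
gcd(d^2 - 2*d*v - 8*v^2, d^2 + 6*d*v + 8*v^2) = d + 2*v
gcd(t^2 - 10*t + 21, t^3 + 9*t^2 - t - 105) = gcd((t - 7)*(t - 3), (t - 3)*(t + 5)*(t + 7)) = t - 3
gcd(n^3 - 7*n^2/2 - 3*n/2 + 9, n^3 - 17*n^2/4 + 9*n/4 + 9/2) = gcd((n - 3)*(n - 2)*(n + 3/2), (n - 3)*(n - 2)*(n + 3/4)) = n^2 - 5*n + 6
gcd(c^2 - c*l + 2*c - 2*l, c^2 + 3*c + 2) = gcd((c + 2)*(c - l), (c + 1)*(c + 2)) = c + 2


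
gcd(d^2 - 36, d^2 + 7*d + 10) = 1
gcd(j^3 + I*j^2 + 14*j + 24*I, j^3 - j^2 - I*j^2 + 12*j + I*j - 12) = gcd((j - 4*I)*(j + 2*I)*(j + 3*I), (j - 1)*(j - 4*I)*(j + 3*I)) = j^2 - I*j + 12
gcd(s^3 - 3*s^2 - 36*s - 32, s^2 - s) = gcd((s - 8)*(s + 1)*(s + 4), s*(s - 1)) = 1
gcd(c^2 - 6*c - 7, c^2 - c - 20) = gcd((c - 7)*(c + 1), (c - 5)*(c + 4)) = 1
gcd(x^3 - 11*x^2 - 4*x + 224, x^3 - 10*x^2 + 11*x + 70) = x - 7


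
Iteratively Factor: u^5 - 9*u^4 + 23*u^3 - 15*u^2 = (u - 5)*(u^4 - 4*u^3 + 3*u^2) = (u - 5)*(u - 1)*(u^3 - 3*u^2) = u*(u - 5)*(u - 1)*(u^2 - 3*u) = u*(u - 5)*(u - 3)*(u - 1)*(u)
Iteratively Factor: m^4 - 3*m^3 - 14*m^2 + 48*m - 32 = (m + 4)*(m^3 - 7*m^2 + 14*m - 8) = (m - 2)*(m + 4)*(m^2 - 5*m + 4) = (m - 2)*(m - 1)*(m + 4)*(m - 4)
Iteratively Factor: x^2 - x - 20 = (x - 5)*(x + 4)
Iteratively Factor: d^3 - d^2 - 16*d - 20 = (d + 2)*(d^2 - 3*d - 10) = (d - 5)*(d + 2)*(d + 2)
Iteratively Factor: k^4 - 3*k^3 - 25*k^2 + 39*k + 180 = (k - 5)*(k^3 + 2*k^2 - 15*k - 36) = (k - 5)*(k + 3)*(k^2 - k - 12) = (k - 5)*(k - 4)*(k + 3)*(k + 3)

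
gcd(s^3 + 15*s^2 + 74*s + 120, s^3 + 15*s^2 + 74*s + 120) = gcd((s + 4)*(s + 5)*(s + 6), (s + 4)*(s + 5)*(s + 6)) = s^3 + 15*s^2 + 74*s + 120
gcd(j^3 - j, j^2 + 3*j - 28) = 1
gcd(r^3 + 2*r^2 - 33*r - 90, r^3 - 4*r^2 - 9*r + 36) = r + 3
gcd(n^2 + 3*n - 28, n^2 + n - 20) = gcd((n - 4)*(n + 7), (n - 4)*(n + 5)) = n - 4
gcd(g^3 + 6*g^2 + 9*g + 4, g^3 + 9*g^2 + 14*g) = 1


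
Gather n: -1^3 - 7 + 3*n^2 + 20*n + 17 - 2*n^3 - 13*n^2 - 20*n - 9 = -2*n^3 - 10*n^2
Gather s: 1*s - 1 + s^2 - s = s^2 - 1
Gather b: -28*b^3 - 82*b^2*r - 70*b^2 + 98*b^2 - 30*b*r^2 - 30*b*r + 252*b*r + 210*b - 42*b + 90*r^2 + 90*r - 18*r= -28*b^3 + b^2*(28 - 82*r) + b*(-30*r^2 + 222*r + 168) + 90*r^2 + 72*r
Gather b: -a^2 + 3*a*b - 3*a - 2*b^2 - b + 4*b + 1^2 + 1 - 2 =-a^2 - 3*a - 2*b^2 + b*(3*a + 3)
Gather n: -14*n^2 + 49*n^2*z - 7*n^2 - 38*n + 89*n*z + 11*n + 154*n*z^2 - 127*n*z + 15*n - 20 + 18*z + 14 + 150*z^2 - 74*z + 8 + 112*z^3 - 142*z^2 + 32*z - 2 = n^2*(49*z - 21) + n*(154*z^2 - 38*z - 12) + 112*z^3 + 8*z^2 - 24*z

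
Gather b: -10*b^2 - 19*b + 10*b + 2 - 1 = -10*b^2 - 9*b + 1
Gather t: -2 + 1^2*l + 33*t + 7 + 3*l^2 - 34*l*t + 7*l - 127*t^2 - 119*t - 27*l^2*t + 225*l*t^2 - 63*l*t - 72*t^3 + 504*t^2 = 3*l^2 + 8*l - 72*t^3 + t^2*(225*l + 377) + t*(-27*l^2 - 97*l - 86) + 5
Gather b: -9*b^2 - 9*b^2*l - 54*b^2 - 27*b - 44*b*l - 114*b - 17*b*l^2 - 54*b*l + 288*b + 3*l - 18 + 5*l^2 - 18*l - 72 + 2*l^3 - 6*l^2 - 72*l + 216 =b^2*(-9*l - 63) + b*(-17*l^2 - 98*l + 147) + 2*l^3 - l^2 - 87*l + 126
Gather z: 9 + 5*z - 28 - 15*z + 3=-10*z - 16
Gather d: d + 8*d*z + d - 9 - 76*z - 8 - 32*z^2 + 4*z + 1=d*(8*z + 2) - 32*z^2 - 72*z - 16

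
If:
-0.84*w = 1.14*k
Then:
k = -0.736842105263158*w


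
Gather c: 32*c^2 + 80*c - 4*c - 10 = 32*c^2 + 76*c - 10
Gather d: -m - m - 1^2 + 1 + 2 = 2 - 2*m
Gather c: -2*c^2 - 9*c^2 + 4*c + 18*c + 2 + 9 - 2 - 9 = -11*c^2 + 22*c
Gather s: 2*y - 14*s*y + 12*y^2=-14*s*y + 12*y^2 + 2*y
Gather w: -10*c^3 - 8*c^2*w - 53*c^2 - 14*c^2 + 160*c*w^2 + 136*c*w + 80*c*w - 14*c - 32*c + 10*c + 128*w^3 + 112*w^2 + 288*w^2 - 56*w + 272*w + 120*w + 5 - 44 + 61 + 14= -10*c^3 - 67*c^2 - 36*c + 128*w^3 + w^2*(160*c + 400) + w*(-8*c^2 + 216*c + 336) + 36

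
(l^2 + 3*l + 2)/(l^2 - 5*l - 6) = (l + 2)/(l - 6)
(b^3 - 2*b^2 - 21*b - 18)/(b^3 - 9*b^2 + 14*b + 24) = (b + 3)/(b - 4)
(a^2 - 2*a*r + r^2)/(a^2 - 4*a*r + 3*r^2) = (-a + r)/(-a + 3*r)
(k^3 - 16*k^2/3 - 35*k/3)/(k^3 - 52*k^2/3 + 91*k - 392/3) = k*(3*k + 5)/(3*k^2 - 31*k + 56)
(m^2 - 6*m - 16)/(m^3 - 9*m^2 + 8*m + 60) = (m - 8)/(m^2 - 11*m + 30)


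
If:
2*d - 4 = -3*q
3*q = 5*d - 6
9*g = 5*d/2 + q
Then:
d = 10/7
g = 83/189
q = 8/21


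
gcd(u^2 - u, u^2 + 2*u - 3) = u - 1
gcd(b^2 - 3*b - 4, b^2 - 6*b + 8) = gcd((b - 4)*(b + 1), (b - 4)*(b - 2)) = b - 4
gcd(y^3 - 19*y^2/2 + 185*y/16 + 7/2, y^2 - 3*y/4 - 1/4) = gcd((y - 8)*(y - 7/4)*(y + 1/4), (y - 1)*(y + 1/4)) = y + 1/4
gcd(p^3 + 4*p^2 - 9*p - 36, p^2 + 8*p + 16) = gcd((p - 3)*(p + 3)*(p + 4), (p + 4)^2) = p + 4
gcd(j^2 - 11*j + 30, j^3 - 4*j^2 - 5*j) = j - 5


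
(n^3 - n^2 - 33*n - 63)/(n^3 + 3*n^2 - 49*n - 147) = (n + 3)/(n + 7)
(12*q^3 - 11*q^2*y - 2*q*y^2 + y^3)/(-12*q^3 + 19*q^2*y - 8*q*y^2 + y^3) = (3*q + y)/(-3*q + y)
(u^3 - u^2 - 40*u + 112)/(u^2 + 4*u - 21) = (u^2 - 8*u + 16)/(u - 3)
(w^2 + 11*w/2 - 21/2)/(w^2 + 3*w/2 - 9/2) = (w + 7)/(w + 3)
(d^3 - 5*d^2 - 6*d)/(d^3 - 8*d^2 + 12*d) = (d + 1)/(d - 2)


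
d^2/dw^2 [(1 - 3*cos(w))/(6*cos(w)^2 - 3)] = -(16*(cos(w)^2 - 1)^2 - 12*cos(w)^5 - 12*cos(w)^3 + 16*cos(w)^2 + 33*cos(w) - 20)/(3*(2*cos(w)^2 - 1)^3)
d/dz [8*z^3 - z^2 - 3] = 2*z*(12*z - 1)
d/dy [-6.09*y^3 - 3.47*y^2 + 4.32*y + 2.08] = -18.27*y^2 - 6.94*y + 4.32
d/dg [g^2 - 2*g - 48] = 2*g - 2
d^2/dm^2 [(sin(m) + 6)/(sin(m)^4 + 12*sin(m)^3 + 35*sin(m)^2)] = (-9*sin(m)^3 - 228*sin(m)^2 - 2290*sin(m) - 11244 - 25711/sin(m) - 12732/sin(m)^2 + 42770/sin(m)^3 + 44100/sin(m)^4)/((sin(m) + 5)^3*(sin(m) + 7)^3)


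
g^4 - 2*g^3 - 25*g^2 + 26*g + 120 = (g - 5)*(g - 3)*(g + 2)*(g + 4)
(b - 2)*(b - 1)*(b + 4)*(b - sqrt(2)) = b^4 - sqrt(2)*b^3 + b^3 - 10*b^2 - sqrt(2)*b^2 + 8*b + 10*sqrt(2)*b - 8*sqrt(2)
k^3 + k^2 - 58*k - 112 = (k - 8)*(k + 2)*(k + 7)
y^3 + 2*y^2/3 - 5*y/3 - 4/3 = (y - 4/3)*(y + 1)^2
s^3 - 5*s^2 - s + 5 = (s - 5)*(s - 1)*(s + 1)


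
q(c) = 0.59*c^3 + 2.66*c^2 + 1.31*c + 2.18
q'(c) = 1.77*c^2 + 5.32*c + 1.31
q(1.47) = 11.73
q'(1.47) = 12.96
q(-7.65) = -116.31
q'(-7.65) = 64.20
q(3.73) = 74.69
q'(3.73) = 45.78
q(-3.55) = 4.66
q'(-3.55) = 4.73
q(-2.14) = 5.78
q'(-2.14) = -1.97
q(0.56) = 3.85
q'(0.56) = 4.84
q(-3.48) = 4.97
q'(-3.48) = 4.23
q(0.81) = 5.30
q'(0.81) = 6.78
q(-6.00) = -37.36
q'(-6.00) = 33.11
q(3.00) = 45.98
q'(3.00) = 33.20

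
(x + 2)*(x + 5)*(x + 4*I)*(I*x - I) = I*x^4 - 4*x^3 + 6*I*x^3 - 24*x^2 + 3*I*x^2 - 12*x - 10*I*x + 40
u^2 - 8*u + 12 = (u - 6)*(u - 2)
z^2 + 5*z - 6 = (z - 1)*(z + 6)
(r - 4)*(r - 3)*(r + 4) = r^3 - 3*r^2 - 16*r + 48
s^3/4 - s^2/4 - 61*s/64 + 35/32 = (s/4 + 1/2)*(s - 7/4)*(s - 5/4)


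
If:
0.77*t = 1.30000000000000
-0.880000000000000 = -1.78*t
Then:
No Solution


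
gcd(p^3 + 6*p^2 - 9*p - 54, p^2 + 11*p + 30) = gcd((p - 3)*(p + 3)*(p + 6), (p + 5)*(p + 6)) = p + 6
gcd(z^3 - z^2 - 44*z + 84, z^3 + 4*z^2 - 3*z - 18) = z - 2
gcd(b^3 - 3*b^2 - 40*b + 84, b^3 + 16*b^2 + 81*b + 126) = b + 6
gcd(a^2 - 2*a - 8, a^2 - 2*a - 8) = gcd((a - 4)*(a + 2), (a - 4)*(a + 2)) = a^2 - 2*a - 8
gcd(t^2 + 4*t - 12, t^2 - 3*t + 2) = t - 2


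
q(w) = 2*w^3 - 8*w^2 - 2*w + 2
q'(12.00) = 670.00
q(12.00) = 2282.00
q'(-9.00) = 628.00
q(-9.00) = -2086.00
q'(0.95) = -11.78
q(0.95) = -5.41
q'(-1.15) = 24.34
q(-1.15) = -9.32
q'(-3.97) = 156.09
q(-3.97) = -241.29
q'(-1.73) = 43.64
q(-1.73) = -28.84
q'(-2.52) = 76.42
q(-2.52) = -75.77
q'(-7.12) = 416.09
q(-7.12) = -1111.20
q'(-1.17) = 24.93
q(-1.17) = -9.81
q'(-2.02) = 54.80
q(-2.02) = -43.09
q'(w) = 6*w^2 - 16*w - 2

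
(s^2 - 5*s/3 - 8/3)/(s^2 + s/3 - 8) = (s + 1)/(s + 3)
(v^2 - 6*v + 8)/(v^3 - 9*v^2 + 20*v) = (v - 2)/(v*(v - 5))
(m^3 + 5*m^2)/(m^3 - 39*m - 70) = m^2/(m^2 - 5*m - 14)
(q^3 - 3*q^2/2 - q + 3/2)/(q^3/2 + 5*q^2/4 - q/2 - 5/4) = 2*(2*q - 3)/(2*q + 5)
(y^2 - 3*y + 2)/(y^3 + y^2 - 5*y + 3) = (y - 2)/(y^2 + 2*y - 3)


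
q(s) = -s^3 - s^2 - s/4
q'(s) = -3*s^2 - 2*s - 1/4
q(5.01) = -152.10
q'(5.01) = -85.57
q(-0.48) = 0.00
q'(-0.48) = 0.02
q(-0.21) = 0.02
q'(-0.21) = 0.04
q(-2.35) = 8.04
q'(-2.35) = -12.12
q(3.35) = -49.66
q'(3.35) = -40.62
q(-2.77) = 14.27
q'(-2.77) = -17.73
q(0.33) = -0.23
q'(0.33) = -1.24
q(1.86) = -10.36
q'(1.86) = -14.35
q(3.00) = -36.75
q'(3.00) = -33.25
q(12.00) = -1875.00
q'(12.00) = -456.25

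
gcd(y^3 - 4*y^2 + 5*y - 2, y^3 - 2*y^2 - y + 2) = y^2 - 3*y + 2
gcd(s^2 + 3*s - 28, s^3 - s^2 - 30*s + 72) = s - 4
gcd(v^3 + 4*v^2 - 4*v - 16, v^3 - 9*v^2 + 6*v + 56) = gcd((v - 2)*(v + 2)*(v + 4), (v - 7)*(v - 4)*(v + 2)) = v + 2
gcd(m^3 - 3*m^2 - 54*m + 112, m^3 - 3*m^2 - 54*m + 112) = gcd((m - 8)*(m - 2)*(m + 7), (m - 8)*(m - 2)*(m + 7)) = m^3 - 3*m^2 - 54*m + 112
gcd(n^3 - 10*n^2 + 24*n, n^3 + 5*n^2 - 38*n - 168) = n - 6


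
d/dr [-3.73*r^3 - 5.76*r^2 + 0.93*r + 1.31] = -11.19*r^2 - 11.52*r + 0.93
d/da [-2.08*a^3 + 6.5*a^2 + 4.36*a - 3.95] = -6.24*a^2 + 13.0*a + 4.36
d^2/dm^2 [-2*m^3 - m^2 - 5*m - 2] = -12*m - 2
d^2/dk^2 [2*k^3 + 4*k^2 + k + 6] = 12*k + 8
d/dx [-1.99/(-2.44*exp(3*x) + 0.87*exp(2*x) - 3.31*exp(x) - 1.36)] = (-14.5668*exp(2*x) + 3.4626*exp(x) - 6.5869)*exp(x)/(2.44*exp(3*x) - 0.87*exp(2*x) + 3.31*exp(x) + 1.36)^2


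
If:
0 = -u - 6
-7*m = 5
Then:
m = -5/7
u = -6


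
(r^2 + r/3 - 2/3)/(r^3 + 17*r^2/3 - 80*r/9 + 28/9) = 3*(r + 1)/(3*r^2 + 19*r - 14)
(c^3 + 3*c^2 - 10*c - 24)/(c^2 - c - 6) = c + 4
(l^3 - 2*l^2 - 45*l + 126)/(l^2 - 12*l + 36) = (l^2 + 4*l - 21)/(l - 6)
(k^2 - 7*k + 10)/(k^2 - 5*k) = (k - 2)/k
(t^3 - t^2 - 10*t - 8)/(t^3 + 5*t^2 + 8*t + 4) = (t - 4)/(t + 2)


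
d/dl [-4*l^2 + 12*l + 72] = 12 - 8*l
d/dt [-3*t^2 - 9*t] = -6*t - 9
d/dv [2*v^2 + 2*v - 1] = 4*v + 2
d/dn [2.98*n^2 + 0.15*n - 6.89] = 5.96*n + 0.15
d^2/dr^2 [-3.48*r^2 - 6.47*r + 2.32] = -6.96000000000000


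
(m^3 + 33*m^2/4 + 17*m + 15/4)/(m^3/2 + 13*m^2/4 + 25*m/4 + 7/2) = (4*m^3 + 33*m^2 + 68*m + 15)/(2*m^3 + 13*m^2 + 25*m + 14)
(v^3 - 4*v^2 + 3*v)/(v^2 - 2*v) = (v^2 - 4*v + 3)/(v - 2)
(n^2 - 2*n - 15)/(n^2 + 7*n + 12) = (n - 5)/(n + 4)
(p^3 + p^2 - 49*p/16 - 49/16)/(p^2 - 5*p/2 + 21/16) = (4*p^2 + 11*p + 7)/(4*p - 3)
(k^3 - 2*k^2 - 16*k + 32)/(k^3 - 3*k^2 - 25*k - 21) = (-k^3 + 2*k^2 + 16*k - 32)/(-k^3 + 3*k^2 + 25*k + 21)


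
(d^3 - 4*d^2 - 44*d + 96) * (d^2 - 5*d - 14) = d^5 - 9*d^4 - 38*d^3 + 372*d^2 + 136*d - 1344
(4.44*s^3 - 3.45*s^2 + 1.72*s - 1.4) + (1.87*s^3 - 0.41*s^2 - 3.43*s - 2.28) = 6.31*s^3 - 3.86*s^2 - 1.71*s - 3.68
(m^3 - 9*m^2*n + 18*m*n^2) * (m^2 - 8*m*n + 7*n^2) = m^5 - 17*m^4*n + 97*m^3*n^2 - 207*m^2*n^3 + 126*m*n^4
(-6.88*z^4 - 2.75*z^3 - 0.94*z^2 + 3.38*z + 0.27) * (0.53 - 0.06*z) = 0.4128*z^5 - 3.4814*z^4 - 1.4011*z^3 - 0.701*z^2 + 1.7752*z + 0.1431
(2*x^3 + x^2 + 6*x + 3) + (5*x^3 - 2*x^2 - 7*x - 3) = 7*x^3 - x^2 - x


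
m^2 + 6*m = m*(m + 6)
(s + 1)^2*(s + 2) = s^3 + 4*s^2 + 5*s + 2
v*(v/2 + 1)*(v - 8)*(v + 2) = v^4/2 - 2*v^3 - 14*v^2 - 16*v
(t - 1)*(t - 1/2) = t^2 - 3*t/2 + 1/2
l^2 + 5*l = l*(l + 5)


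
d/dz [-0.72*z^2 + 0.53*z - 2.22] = 0.53 - 1.44*z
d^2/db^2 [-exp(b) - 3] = -exp(b)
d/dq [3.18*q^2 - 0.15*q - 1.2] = 6.36*q - 0.15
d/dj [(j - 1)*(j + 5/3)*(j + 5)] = 3*j^2 + 34*j/3 + 5/3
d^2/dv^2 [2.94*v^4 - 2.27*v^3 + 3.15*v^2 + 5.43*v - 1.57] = 35.28*v^2 - 13.62*v + 6.3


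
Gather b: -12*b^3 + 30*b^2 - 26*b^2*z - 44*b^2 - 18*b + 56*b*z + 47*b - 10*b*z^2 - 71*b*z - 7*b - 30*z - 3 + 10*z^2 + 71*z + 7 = -12*b^3 + b^2*(-26*z - 14) + b*(-10*z^2 - 15*z + 22) + 10*z^2 + 41*z + 4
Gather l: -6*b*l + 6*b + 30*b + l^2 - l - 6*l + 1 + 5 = 36*b + l^2 + l*(-6*b - 7) + 6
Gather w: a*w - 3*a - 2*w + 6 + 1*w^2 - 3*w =-3*a + w^2 + w*(a - 5) + 6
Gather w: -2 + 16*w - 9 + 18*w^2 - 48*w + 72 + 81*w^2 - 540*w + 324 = 99*w^2 - 572*w + 385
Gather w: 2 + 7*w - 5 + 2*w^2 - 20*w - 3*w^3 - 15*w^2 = -3*w^3 - 13*w^2 - 13*w - 3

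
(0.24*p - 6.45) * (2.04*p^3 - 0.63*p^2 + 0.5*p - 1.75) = 0.4896*p^4 - 13.3092*p^3 + 4.1835*p^2 - 3.645*p + 11.2875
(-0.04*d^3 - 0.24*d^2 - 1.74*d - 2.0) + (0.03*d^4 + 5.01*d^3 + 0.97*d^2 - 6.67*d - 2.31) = 0.03*d^4 + 4.97*d^3 + 0.73*d^2 - 8.41*d - 4.31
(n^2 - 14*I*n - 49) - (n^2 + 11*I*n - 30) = -25*I*n - 19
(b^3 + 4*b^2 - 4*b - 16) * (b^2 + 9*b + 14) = b^5 + 13*b^4 + 46*b^3 + 4*b^2 - 200*b - 224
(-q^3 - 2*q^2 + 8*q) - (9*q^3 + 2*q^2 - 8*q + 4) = -10*q^3 - 4*q^2 + 16*q - 4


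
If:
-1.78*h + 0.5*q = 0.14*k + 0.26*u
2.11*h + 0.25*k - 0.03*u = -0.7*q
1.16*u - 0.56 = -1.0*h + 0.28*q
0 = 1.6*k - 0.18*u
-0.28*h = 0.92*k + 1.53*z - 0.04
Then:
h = -0.05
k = 0.06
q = 0.14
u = 0.56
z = -0.00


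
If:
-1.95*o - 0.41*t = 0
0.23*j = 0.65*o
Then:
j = -0.594202898550725*t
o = -0.21025641025641*t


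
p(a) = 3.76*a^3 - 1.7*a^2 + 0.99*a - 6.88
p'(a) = 11.28*a^2 - 3.4*a + 0.99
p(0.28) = -6.65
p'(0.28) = 0.92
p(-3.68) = -220.93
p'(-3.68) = 166.26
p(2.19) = 26.63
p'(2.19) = 47.64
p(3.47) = 133.19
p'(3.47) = 125.01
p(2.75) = 61.18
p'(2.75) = 76.94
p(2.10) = 22.52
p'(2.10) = 43.59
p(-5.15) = -570.65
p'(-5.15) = 317.67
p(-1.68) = -31.17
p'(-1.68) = 38.54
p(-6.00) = -886.18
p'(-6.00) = 427.47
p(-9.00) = -2894.53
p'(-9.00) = 945.27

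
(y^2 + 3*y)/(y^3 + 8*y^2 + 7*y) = (y + 3)/(y^2 + 8*y + 7)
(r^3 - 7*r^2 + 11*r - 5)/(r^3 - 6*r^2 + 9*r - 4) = (r - 5)/(r - 4)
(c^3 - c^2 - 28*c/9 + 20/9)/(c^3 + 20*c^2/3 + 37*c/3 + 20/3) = (3*c^2 - 8*c + 4)/(3*(c^2 + 5*c + 4))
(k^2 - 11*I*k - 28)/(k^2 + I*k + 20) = (k - 7*I)/(k + 5*I)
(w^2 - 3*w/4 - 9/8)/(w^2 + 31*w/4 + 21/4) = (w - 3/2)/(w + 7)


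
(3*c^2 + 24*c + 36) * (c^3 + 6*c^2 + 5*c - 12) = 3*c^5 + 42*c^4 + 195*c^3 + 300*c^2 - 108*c - 432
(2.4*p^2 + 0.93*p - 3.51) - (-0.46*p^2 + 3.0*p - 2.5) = 2.86*p^2 - 2.07*p - 1.01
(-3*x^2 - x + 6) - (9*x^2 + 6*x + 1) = -12*x^2 - 7*x + 5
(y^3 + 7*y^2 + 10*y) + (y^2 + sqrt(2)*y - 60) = y^3 + 8*y^2 + sqrt(2)*y + 10*y - 60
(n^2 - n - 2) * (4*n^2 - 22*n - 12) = 4*n^4 - 26*n^3 + 2*n^2 + 56*n + 24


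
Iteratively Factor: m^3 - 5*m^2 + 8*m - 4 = (m - 2)*(m^2 - 3*m + 2) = (m - 2)^2*(m - 1)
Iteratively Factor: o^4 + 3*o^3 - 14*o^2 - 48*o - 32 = (o + 4)*(o^3 - o^2 - 10*o - 8) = (o - 4)*(o + 4)*(o^2 + 3*o + 2) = (o - 4)*(o + 2)*(o + 4)*(o + 1)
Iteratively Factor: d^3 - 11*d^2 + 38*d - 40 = (d - 5)*(d^2 - 6*d + 8) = (d - 5)*(d - 2)*(d - 4)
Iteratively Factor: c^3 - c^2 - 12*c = (c)*(c^2 - c - 12) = c*(c - 4)*(c + 3)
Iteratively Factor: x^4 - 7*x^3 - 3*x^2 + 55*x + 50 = (x - 5)*(x^3 - 2*x^2 - 13*x - 10) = (x - 5)*(x + 2)*(x^2 - 4*x - 5) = (x - 5)^2*(x + 2)*(x + 1)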